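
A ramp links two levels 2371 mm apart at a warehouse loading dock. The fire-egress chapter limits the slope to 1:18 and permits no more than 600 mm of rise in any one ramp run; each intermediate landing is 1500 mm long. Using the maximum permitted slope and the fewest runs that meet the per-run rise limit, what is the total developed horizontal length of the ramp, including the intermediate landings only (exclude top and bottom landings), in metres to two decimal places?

47.18 m

2371 / 600 = 3.95, so 4 ramp runs are needed. That means 3 intermediate landings.
Ramp run (horizontal) at 1:18: 2371 × 18 = 42678 mm.
Intermediate landings: 3 × 1500 = 4500 mm.
Developed length = 42678 + 4500 = 47178 mm.
= 47.18 m.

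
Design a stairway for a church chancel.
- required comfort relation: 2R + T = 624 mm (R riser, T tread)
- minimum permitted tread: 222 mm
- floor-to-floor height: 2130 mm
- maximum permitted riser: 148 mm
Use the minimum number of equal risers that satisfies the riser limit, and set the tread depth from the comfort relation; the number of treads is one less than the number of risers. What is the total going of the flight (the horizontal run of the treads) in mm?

4760 mm

⌈2130/148⌉ = 15 risers.
Each riser is 2130/15 = 142 mm (≤ 148 mm).
T = 624 − 2·142 = 340 mm, which satisfies the 222 mm minimum.
Going = (15 − 1) × 340 = 4760 mm.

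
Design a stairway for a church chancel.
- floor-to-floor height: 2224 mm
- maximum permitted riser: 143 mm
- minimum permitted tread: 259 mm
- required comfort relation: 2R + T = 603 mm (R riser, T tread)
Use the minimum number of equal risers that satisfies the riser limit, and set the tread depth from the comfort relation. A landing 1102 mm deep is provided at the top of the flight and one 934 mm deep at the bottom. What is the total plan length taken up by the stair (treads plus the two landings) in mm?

2224 / 143 = 15.55, so 16 risers are needed.
Riser R = 2224 / 16 = 139 mm, within the 143 mm limit.
From 2R + T = 603: T = 603 − 278 = 325 mm.
16 risers give 15 treads; going = 15 × 325 = 4875 mm.
Add landings: 4875 + 1102 + 934 = 6911 mm.

6911 mm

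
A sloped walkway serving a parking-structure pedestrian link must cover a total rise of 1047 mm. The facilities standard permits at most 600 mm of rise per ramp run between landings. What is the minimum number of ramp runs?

1047 / 600 = 1.745 → round up to 2 ramp runs.

2 runs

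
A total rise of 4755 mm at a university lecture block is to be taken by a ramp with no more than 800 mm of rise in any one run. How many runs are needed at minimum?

⌈4755/800⌉ = 6 ramp runs.

6 runs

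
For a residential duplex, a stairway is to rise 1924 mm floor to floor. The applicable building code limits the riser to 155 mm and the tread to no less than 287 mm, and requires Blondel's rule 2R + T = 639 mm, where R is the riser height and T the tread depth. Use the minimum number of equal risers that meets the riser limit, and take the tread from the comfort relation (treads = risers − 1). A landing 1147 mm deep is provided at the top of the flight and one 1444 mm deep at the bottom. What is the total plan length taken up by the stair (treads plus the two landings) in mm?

At most 155 each: 1924/155 = 12.41, giving 13 risers.
R = 1924 ÷ 13 = 148 mm.
T = 639 − 2·148 = 343 mm, which satisfies the 287 mm minimum.
Going = (13 − 1) × 343 = 4116 mm.
Enclosure = 4116 + 1147 + 1444 = 6707 mm.

6707 mm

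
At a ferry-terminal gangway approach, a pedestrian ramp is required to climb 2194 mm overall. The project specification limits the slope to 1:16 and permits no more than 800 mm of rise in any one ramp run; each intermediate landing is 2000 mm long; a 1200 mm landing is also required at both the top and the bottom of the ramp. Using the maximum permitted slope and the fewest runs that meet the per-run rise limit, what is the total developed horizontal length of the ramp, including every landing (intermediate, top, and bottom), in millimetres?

41504 mm

2194 / 800 = 2.74, so 3 ramp runs are needed. That means 2 intermediate landings.
Horizontal run for 2194 mm of rise at 1:16 is 2194 × 16 = 35104 mm.
Intermediate landings: 2 × 2000 = 4000 mm.
Top and bottom landings: 2 × 1200 = 2400 mm.
Total = 35104 + 4000 + 2400 = 41504 mm.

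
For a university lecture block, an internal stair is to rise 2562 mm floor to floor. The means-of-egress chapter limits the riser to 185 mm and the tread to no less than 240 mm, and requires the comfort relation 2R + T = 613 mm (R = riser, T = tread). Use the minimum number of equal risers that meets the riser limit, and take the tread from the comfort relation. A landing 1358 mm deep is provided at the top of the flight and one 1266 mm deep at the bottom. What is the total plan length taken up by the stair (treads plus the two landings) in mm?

At most 185 each: 2562/185 = 13.85, giving 14 risers.
Each riser is 2562/14 = 183 mm (≤ 185 mm).
From 2R + T = 613: T = 613 − 366 = 247 mm.
Treads = 14 − 1 = 13; going = 13 × 247 = 3211 mm.
Add landings: 3211 + 1358 + 1266 = 5835 mm.

5835 mm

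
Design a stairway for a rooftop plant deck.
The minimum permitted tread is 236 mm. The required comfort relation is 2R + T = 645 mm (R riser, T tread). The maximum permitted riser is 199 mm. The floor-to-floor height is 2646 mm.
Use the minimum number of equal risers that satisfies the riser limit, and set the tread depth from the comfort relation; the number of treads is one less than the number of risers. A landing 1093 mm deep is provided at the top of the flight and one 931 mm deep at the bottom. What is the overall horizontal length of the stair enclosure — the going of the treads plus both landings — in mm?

5495 mm

2646 / 199 = 13.30, so 14 risers are needed.
R = 2646 ÷ 14 = 189 mm.
T = 645 − 2·189 = 267 mm, which satisfies the 236 mm minimum.
14 risers give 13 treads; going = 13 × 267 = 3471 mm.
Enclosure = 3471 + 1093 + 931 = 5495 mm.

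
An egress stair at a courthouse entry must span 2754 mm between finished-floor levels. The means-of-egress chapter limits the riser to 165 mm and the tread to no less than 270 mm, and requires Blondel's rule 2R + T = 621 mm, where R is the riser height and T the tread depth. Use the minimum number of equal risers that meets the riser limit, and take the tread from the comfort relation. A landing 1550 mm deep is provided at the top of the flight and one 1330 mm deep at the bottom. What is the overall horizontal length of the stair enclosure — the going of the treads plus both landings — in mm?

7632 mm

At most 165 each: 2754/165 = 16.69, giving 17 risers.
Riser R = 2754 / 17 = 162 mm, within the 165 mm limit.
T = 621 − 2·162 = 297 mm, which satisfies the 270 mm minimum.
Treads = 17 − 1 = 16; going = 16 × 297 = 4752 mm.
Add landings: 4752 + 1550 + 1330 = 7632 mm.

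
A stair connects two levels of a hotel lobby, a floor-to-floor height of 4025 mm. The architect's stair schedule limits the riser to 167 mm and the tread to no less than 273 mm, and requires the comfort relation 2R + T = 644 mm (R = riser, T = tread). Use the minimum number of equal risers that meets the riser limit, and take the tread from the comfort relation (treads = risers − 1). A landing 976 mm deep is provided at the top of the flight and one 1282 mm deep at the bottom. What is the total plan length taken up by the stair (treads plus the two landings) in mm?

9986 mm

4025 / 167 = 24.102 → round up to 25 risers.
R = 4025 ÷ 25 = 161 mm.
Tread T = 644 − 2 × 161 = 322 mm (≥ 273 mm).
Going = (25 − 1) × 322 = 7728 mm.
Add landings: 7728 + 976 + 1282 = 9986 mm.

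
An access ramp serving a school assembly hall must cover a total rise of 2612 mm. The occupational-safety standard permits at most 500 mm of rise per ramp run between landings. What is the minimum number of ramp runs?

2612 / 500 = 5.22, so 6 ramp runs are needed.

6 runs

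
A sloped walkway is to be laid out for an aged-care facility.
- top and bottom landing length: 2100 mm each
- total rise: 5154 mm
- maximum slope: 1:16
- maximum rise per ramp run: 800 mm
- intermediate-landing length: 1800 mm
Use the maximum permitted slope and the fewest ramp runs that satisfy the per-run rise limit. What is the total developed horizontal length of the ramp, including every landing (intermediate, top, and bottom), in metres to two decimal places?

97.46 m

At most 800 each: 5154/800 = 6.44, giving 7 ramp runs. That means 6 intermediate landings.
Ramp run (horizontal) at 1:16: 5154 × 16 = 82464 mm.
6 intermediate landings contribute 6 × 1800 = 10800 mm.
Top and bottom landings: 2 × 2100 = 4200 mm.
Total = 82464 + 10800 + 4200 = 97464 mm.
= 97.46 m.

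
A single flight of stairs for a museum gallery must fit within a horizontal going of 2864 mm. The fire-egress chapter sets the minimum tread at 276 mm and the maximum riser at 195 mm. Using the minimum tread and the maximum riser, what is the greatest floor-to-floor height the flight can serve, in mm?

2145 mm

2864 / 276 = 10.38, so 10 treads fit.
Risers = treads + 1 = 11.
Maximum height = 11 × 195 = 2145 mm.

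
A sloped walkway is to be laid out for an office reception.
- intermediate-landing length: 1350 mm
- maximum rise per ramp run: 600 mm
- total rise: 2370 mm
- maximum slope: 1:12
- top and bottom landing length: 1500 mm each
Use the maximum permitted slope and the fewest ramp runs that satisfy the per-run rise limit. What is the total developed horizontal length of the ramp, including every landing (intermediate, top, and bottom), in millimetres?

35490 mm

2370 / 600 = 3.95, so 4 ramp runs are needed. That means 3 intermediate landings.
Horizontal run for 2370 mm of rise at 1:12 is 2370 × 12 = 28440 mm.
3 intermediate landings contribute 3 × 1350 = 4050 mm.
Top and bottom landings: 2 × 1500 = 3000 mm.
Total = 28440 + 4050 + 3000 = 35490 mm.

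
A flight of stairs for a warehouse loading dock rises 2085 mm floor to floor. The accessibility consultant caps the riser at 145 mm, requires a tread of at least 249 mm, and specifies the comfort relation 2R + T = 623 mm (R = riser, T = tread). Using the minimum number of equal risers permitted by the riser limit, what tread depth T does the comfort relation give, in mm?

345 mm

2085 / 145 = 14.379 → round up to 15 risers.
Riser R = 2085 / 15 = 139 mm, within the 145 mm limit.
Tread T = 623 − 2 × 139 = 345 mm (≥ 249 mm).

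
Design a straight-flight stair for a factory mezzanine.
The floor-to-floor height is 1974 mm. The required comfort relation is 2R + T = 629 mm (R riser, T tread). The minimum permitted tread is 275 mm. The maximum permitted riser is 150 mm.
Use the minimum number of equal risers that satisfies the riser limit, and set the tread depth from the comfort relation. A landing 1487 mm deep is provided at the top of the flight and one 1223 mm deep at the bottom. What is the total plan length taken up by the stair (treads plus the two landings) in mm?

7221 mm

1974 / 150 = 13.16, so 14 risers are needed.
Each riser is 1974/14 = 141 mm (≤ 150 mm).
T = 629 − 2·141 = 347 mm, which satisfies the 275 mm minimum.
14 risers give 13 treads; going = 13 × 347 = 4511 mm.
Add landings: 4511 + 1487 + 1223 = 7221 mm.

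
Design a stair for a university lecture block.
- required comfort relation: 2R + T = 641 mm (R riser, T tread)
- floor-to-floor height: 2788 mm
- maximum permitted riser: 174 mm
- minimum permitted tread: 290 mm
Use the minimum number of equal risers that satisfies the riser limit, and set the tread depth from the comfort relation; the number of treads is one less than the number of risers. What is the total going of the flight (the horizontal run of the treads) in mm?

5008 mm

2788 / 174 = 16.02, so 17 risers are needed.
R = 2788 ÷ 17 = 164 mm.
From 2R + T = 641: T = 641 − 328 = 313 mm.
Treads = 17 − 1 = 16; going = 16 × 313 = 5008 mm.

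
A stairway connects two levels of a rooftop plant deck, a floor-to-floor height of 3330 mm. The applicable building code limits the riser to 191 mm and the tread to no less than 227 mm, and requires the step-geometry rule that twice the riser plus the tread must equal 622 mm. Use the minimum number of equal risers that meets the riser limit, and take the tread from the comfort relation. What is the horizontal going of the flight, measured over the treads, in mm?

4284 mm

3330 / 191 = 17.43, so 18 risers are needed.
R = 3330 ÷ 18 = 185 mm.
From 2R + T = 622: T = 622 − 370 = 252 mm.
Treads = 18 − 1 = 17; going = 17 × 252 = 4284 mm.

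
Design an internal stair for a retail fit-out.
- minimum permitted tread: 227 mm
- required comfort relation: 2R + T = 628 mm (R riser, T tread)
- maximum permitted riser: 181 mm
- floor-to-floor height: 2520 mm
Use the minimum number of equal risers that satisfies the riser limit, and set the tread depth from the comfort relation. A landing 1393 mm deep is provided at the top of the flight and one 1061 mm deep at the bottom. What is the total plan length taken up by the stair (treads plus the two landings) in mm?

2520 / 181 = 13.923 → round up to 14 risers.
Each riser is 2520/14 = 180 mm (≤ 181 mm).
T = 628 − 2·180 = 268 mm, which satisfies the 227 mm minimum.
14 risers give 13 treads; going = 13 × 268 = 3484 mm.
Enclosure = 3484 + 1393 + 1061 = 5938 mm.

5938 mm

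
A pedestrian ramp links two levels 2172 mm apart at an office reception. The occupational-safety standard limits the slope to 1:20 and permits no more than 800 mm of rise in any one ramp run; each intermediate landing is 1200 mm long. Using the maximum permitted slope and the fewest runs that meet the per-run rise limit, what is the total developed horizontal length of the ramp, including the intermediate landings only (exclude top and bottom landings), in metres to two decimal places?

At most 800 each: 2172/800 = 2.71, giving 3 ramp runs. That means 2 intermediate landings.
Ramp run (horizontal) at 1:20: 2172 × 20 = 43440 mm.
Intermediate landings: 2 × 1200 = 2400 mm.
Total developed length = 43440 + 2400 = 45840 mm.
= 45.84 m.

45.84 m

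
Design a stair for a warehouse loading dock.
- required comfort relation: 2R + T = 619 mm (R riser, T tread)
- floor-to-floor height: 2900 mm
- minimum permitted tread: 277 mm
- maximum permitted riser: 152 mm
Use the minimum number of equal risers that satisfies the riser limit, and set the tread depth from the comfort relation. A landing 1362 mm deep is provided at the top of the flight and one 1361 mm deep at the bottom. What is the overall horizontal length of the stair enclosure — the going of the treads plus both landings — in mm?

At most 152 each: 2900/152 = 19.08, giving 20 risers.
Each riser is 2900/20 = 145 mm (≤ 152 mm).
From 2R + T = 619: T = 619 − 290 = 329 mm.
20 risers give 19 treads; going = 19 × 329 = 6251 mm.
Add landings: 6251 + 1362 + 1361 = 8974 mm.

8974 mm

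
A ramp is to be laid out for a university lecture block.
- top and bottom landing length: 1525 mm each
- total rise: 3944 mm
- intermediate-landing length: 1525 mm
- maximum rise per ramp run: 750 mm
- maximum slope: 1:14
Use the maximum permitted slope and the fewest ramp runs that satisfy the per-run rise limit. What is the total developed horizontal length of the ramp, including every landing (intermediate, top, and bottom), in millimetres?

65891 mm

At most 750 each: 3944/750 = 5.26, giving 6 ramp runs. That means 5 intermediate landings.
Ramp run (horizontal) at 1:14: 3944 × 14 = 55216 mm.
5 intermediate landings contribute 5 × 1525 = 7625 mm.
Top and bottom landings: 2 × 1525 = 3050 mm.
Total = 55216 + 7625 + 3050 = 65891 mm.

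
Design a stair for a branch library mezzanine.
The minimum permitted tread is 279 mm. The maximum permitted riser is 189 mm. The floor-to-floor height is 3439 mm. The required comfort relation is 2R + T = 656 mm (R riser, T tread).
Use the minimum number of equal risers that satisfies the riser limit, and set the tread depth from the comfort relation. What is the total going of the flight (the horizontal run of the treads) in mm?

3439 / 189 = 18.20, so 19 risers are needed.
R = 3439 ÷ 19 = 181 mm.
From 2R + T = 656: T = 656 − 362 = 294 mm.
19 risers give 18 treads; going = 18 × 294 = 5292 mm.

5292 mm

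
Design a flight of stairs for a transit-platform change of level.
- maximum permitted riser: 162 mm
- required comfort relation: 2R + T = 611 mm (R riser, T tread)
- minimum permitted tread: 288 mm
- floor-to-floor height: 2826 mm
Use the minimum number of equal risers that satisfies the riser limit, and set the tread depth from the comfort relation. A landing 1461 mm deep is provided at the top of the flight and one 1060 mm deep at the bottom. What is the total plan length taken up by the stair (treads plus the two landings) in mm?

7570 mm

2826 / 162 = 17.444 → round up to 18 risers.
R = 2826 ÷ 18 = 157 mm.
T = 611 − 2·157 = 297 mm, which satisfies the 288 mm minimum.
18 risers give 17 treads; going = 17 × 297 = 5049 mm.
Enclosure = 5049 + 1461 + 1060 = 7570 mm.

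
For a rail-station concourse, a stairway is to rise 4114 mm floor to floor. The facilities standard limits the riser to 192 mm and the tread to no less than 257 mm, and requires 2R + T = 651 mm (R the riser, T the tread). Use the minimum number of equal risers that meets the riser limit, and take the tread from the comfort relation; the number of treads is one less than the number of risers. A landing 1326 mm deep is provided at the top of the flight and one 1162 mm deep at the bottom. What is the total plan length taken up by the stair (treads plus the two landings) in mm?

8305 mm

4114 / 192 = 21.43, so 22 risers are needed.
Each riser is 4114/22 = 187 mm (≤ 192 mm).
Tread T = 651 − 2 × 187 = 277 mm (≥ 257 mm).
22 risers give 21 treads; going = 21 × 277 = 5817 mm.
Enclosure = 5817 + 1326 + 1162 = 8305 mm.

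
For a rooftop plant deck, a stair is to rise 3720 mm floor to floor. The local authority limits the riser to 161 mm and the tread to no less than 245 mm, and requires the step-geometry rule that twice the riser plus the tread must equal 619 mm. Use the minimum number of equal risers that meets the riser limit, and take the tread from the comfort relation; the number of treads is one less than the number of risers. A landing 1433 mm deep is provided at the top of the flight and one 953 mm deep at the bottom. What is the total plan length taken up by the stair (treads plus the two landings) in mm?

3720 / 161 = 23.11, so 24 risers are needed.
Each riser is 3720/24 = 155 mm (≤ 161 mm).
T = 619 − 2·155 = 309 mm, which satisfies the 245 mm minimum.
24 risers give 23 treads; going = 23 × 309 = 7107 mm.
Add landings: 7107 + 1433 + 953 = 9493 mm.

9493 mm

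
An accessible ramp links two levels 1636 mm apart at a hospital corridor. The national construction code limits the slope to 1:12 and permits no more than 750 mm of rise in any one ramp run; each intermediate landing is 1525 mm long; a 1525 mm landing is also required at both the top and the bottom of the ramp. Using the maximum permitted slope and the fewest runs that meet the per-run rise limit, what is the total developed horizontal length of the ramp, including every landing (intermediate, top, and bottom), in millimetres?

25732 mm

1636 / 750 = 2.18, so 3 ramp runs are needed. That means 2 intermediate landings.
Ramp run (horizontal) at 1:12: 1636 × 12 = 19632 mm.
Intermediate landings: 2 × 1525 = 3050 mm.
Top and bottom landings: 2 × 1525 = 3050 mm.
Total = 19632 + 3050 + 3050 = 25732 mm.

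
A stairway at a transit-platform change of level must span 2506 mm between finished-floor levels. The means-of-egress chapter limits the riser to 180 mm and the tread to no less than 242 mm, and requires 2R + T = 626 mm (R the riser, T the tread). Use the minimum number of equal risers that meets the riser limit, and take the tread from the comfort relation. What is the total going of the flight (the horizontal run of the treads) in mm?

3484 mm

At most 180 each: 2506/180 = 13.92, giving 14 risers.
Each riser is 2506/14 = 179 mm (≤ 180 mm).
T = 626 − 2·179 = 268 mm, which satisfies the 242 mm minimum.
14 risers give 13 treads; going = 13 × 268 = 3484 mm.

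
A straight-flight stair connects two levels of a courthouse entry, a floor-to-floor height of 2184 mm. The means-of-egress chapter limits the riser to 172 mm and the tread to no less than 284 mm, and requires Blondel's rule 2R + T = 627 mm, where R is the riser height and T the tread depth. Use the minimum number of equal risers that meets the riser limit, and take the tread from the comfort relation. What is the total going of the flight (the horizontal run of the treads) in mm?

3492 mm

2184 / 172 = 12.70, so 13 risers are needed.
R = 2184 ÷ 13 = 168 mm.
T = 627 − 2·168 = 291 mm, which satisfies the 284 mm minimum.
Treads = 13 − 1 = 12; going = 12 × 291 = 3492 mm.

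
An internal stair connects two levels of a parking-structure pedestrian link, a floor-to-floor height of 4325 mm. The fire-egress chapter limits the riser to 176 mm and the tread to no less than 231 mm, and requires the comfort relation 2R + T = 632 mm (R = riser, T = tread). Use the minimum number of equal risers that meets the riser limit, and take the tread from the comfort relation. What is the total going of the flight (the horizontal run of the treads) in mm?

6864 mm

4325 / 176 = 24.574 → round up to 25 risers.
R = 4325 ÷ 25 = 173 mm.
From 2R + T = 632: T = 632 − 346 = 286 mm.
Treads = 25 − 1 = 24; going = 24 × 286 = 6864 mm.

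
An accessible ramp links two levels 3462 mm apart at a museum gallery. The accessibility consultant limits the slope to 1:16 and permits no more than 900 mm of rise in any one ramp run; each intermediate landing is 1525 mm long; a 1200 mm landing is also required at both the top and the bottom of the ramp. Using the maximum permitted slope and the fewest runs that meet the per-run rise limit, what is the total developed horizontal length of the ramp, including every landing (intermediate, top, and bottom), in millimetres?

62367 mm

At most 900 each: 3462/900 = 3.85, giving 4 ramp runs. That means 3 intermediate landings.
Ramp run (horizontal) at 1:16: 3462 × 16 = 55392 mm.
3 intermediate landings contribute 3 × 1525 = 4575 mm.
Top and bottom landings: 2 × 1200 = 2400 mm.
Total = 55392 + 4575 + 2400 = 62367 mm.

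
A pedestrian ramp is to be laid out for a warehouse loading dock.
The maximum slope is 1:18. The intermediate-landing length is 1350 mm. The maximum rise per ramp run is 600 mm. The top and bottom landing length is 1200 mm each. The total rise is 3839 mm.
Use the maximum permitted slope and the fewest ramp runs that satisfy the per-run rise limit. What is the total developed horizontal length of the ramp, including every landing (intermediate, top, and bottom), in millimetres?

79602 mm

3839 / 600 = 6.398 → round up to 7 ramp runs. That means 6 intermediate landings.
Horizontal run for 3839 mm of rise at 1:18 is 3839 × 18 = 69102 mm.
Intermediate landings: 6 × 1350 = 8100 mm.
Top and bottom landings: 2 × 1200 = 2400 mm.
Total = 69102 + 8100 + 2400 = 79602 mm.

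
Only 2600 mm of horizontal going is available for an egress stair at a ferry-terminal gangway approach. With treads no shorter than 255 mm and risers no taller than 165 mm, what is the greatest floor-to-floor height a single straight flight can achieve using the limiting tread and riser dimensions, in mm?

Treads that fit: ⌊2600 / 255⌋ = 10.
Risers = treads + 1 = 11.
Maximum height = 11 × 165 = 1815 mm.

1815 mm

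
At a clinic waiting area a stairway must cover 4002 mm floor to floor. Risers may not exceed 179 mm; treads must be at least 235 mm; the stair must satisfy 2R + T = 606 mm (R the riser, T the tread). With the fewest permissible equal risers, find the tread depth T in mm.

258 mm

At most 179 each: 4002/179 = 22.36, giving 23 risers.
R = 4002 ÷ 23 = 174 mm.
Tread T = 606 − 2 × 174 = 258 mm (≥ 235 mm).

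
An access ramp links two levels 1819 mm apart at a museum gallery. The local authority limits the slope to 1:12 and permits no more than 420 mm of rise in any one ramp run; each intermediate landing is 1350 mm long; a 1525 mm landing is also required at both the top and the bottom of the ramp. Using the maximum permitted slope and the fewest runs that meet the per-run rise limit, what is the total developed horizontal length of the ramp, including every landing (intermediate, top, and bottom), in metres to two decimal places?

30.28 m

At most 420 each: 1819/420 = 4.33, giving 5 ramp runs. That means 4 intermediate landings.
Ramp run (horizontal) at 1:12: 1819 × 12 = 21828 mm.
4 intermediate landings contribute 4 × 1350 = 5400 mm.
Top and bottom landings: 2 × 1525 = 3050 mm.
Total = 21828 + 5400 + 3050 = 30278 mm.
= 30.28 m.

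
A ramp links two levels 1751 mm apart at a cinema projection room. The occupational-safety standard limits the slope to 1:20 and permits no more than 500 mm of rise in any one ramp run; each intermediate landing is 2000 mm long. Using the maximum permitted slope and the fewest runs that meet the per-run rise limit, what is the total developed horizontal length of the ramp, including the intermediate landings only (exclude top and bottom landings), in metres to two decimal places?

41.02 m

At most 500 each: 1751/500 = 3.50, giving 4 ramp runs. That means 3 intermediate landings.
Ramp run (horizontal) at 1:20: 1751 × 20 = 35020 mm.
3 intermediate landings contribute 3 × 2000 = 6000 mm.
Total developed length = 35020 + 6000 = 41020 mm.
= 41.02 m.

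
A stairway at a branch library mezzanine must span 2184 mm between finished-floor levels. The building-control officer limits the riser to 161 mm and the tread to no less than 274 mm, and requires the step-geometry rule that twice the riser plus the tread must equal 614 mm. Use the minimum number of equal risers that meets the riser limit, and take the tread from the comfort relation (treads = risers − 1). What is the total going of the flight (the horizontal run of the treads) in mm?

3926 mm

2184 / 161 = 13.57, so 14 risers are needed.
R = 2184 ÷ 14 = 156 mm.
From 2R + T = 614: T = 614 − 312 = 302 mm.
14 risers give 13 treads; going = 13 × 302 = 3926 mm.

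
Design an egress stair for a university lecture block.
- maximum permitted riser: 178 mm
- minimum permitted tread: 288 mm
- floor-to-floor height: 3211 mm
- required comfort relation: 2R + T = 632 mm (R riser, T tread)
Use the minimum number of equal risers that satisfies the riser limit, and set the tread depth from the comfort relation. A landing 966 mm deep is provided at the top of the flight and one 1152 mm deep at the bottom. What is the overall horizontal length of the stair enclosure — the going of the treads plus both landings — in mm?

7410 mm

3211 / 178 = 18.04, so 19 risers are needed.
Riser R = 3211 / 19 = 169 mm, within the 178 mm limit.
Tread T = 632 − 2 × 169 = 294 mm (≥ 288 mm).
Going = (19 − 1) × 294 = 5292 mm.
Enclosure = 5292 + 966 + 1152 = 7410 mm.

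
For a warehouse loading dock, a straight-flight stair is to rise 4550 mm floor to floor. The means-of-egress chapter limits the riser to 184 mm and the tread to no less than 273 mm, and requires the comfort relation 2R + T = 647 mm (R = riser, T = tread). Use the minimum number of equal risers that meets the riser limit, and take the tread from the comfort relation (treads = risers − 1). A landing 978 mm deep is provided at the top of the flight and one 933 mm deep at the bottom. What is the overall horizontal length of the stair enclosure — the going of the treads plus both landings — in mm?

8703 mm

4550 / 184 = 24.728 → round up to 25 risers.
R = 4550 ÷ 25 = 182 mm.
Tread T = 647 − 2 × 182 = 283 mm (≥ 273 mm).
Treads = 25 − 1 = 24; going = 24 × 283 = 6792 mm.
Enclosure = 6792 + 978 + 933 = 8703 mm.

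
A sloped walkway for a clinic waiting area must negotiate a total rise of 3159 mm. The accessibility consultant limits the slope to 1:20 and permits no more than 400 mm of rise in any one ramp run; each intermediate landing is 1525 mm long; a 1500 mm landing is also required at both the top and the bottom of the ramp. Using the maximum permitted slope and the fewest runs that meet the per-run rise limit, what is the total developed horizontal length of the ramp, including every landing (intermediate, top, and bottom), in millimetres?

At most 400 each: 3159/400 = 7.90, giving 8 ramp runs. That means 7 intermediate landings.
Ramp run (horizontal) at 1:20: 3159 × 20 = 63180 mm.
Intermediate landings: 7 × 1525 = 10675 mm.
Top and bottom landings: 2 × 1500 = 3000 mm.
Total = 63180 + 10675 + 3000 = 76855 mm.

76855 mm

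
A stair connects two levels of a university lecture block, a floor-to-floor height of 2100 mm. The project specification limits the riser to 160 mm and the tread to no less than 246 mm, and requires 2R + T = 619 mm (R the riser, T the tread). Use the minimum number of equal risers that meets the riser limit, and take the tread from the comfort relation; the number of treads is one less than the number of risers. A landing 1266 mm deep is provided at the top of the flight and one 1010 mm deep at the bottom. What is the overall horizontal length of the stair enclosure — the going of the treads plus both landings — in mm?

6423 mm

At most 160 each: 2100/160 = 13.12, giving 14 risers.
Riser R = 2100 / 14 = 150 mm, within the 160 mm limit.
Tread T = 619 − 2 × 150 = 319 mm (≥ 246 mm).
Going = (14 − 1) × 319 = 4147 mm.
Enclosure = 4147 + 1266 + 1010 = 6423 mm.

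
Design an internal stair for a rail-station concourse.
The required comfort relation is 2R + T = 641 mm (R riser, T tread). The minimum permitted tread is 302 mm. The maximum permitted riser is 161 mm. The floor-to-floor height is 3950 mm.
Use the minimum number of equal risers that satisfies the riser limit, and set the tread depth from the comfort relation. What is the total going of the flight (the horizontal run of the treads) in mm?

7800 mm

3950 / 161 = 24.53, so 25 risers are needed.
Each riser is 3950/25 = 158 mm (≤ 161 mm).
T = 641 − 2·158 = 325 mm, which satisfies the 302 mm minimum.
25 risers give 24 treads; going = 24 × 325 = 7800 mm.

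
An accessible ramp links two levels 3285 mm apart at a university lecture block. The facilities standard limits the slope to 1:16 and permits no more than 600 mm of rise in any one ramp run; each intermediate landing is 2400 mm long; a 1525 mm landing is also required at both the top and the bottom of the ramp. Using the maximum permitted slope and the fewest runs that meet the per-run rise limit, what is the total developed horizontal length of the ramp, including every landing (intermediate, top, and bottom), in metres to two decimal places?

3285 / 600 = 5.475 → round up to 6 ramp runs. That means 5 intermediate landings.
Horizontal run for 3285 mm of rise at 1:16 is 3285 × 16 = 52560 mm.
Intermediate landings: 5 × 2400 = 12000 mm.
Top and bottom landings: 2 × 1525 = 3050 mm.
Total = 52560 + 12000 + 3050 = 67610 mm.
= 67.61 m.

67.61 m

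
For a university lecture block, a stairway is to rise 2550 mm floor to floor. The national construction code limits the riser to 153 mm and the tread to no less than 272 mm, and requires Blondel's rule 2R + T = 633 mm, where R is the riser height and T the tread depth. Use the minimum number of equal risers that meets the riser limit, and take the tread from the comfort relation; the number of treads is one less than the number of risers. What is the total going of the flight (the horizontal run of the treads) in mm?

5328 mm

2550 / 153 = 16.67, so 17 risers are needed.
Each riser is 2550/17 = 150 mm (≤ 153 mm).
Tread T = 633 − 2 × 150 = 333 mm (≥ 272 mm).
Going = (17 − 1) × 333 = 5328 mm.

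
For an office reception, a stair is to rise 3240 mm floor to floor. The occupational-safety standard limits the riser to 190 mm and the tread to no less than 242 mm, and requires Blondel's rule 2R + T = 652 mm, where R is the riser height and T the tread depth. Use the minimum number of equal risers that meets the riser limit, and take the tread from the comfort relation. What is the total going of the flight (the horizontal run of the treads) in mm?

4964 mm

⌈3240/190⌉ = 18 risers.
Each riser is 3240/18 = 180 mm (≤ 190 mm).
Tread T = 652 − 2 × 180 = 292 mm (≥ 242 mm).
18 risers give 17 treads; going = 17 × 292 = 4964 mm.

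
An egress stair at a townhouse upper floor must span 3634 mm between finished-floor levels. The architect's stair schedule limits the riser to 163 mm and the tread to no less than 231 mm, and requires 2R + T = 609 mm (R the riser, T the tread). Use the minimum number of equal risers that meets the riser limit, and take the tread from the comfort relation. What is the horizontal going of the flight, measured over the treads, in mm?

6446 mm

3634 / 163 = 22.29, so 23 risers are needed.
Riser R = 3634 / 23 = 158 mm, within the 163 mm limit.
T = 609 − 2·158 = 293 mm, which satisfies the 231 mm minimum.
Treads = 23 − 1 = 22; going = 22 × 293 = 6446 mm.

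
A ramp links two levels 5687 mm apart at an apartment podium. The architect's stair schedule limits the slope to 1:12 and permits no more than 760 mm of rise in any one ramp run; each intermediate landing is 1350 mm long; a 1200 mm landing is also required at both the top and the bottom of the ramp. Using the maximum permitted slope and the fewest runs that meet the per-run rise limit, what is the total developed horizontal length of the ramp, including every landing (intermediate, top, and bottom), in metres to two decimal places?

80.09 m

5687 / 760 = 7.483 → round up to 8 ramp runs. That means 7 intermediate landings.
Ramp run (horizontal) at 1:12: 5687 × 12 = 68244 mm.
Intermediate landings: 7 × 1350 = 9450 mm.
Top and bottom landings: 2 × 1200 = 2400 mm.
Total = 68244 + 9450 + 2400 = 80094 mm.
= 80.09 m.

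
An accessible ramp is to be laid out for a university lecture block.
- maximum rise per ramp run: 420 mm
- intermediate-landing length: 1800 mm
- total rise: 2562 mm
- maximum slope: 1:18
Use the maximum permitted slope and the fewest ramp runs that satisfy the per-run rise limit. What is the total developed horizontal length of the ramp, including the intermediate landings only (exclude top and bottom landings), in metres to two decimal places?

2562 / 420 = 6.100 → round up to 7 ramp runs. That means 6 intermediate landings.
Ramp run (horizontal) at 1:18: 2562 × 18 = 46116 mm.
Intermediate landings: 6 × 1800 = 10800 mm.
Total developed length = 46116 + 10800 = 56916 mm.
= 56.92 m.

56.92 m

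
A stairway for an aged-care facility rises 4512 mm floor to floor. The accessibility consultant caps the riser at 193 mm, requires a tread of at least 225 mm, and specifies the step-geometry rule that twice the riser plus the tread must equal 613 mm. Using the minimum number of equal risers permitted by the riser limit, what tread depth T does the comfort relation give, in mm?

237 mm

⌈4512/193⌉ = 24 risers.
Each riser is 4512/24 = 188 mm (≤ 193 mm).
T = 613 − 2·188 = 237 mm, which satisfies the 225 mm minimum.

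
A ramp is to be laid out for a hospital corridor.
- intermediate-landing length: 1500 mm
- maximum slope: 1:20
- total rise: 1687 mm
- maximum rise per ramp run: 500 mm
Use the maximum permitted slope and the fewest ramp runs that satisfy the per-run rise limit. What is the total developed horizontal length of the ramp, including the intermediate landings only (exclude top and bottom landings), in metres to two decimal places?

38.24 m

1687 / 500 = 3.374 → round up to 4 ramp runs. That means 3 intermediate landings.
Ramp run (horizontal) at 1:20: 1687 × 20 = 33740 mm.
3 intermediate landings contribute 3 × 1500 = 4500 mm.
Developed length = 33740 + 4500 = 38240 mm.
= 38.24 m.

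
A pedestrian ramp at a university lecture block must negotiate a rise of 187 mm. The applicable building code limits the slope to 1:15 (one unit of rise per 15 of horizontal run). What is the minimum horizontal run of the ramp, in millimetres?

2805 mm

At 1:15 the run is 15 × 187 = 2805 mm.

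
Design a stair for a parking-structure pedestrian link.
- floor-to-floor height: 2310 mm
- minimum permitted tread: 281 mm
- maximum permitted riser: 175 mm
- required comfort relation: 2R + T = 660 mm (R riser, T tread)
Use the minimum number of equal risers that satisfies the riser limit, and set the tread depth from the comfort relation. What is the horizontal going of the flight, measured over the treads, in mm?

4290 mm

2310 / 175 = 13.200 → round up to 14 risers.
Riser R = 2310 / 14 = 165 mm, within the 175 mm limit.
Tread T = 660 − 2 × 165 = 330 mm (≥ 281 mm).
14 risers give 13 treads; going = 13 × 330 = 4290 mm.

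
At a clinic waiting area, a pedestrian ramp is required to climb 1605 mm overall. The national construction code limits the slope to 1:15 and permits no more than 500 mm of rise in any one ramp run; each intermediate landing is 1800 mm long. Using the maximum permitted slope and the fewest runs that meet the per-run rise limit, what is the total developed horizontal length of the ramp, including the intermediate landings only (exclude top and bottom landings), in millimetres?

29475 mm

1605 / 500 = 3.210 → round up to 4 ramp runs. That means 3 intermediate landings.
Ramp run (horizontal) at 1:15: 1605 × 15 = 24075 mm.
Intermediate landings: 3 × 1800 = 5400 mm.
Total developed length = 24075 + 5400 = 29475 mm.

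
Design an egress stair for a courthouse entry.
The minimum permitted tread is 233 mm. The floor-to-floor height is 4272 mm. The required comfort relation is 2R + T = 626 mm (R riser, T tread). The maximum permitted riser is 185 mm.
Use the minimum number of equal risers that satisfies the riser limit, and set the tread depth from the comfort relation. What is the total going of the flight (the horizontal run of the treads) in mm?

6210 mm

At most 185 each: 4272/185 = 23.09, giving 24 risers.
Each riser is 4272/24 = 178 mm (≤ 185 mm).
From 2R + T = 626: T = 626 − 356 = 270 mm.
24 risers give 23 treads; going = 23 × 270 = 6210 mm.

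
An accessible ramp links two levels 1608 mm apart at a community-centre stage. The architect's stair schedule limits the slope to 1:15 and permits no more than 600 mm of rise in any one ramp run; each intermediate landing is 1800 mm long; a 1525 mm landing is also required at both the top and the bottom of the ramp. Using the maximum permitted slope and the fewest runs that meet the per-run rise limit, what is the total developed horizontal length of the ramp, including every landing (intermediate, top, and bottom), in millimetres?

1608 / 600 = 2.680 → round up to 3 ramp runs. That means 2 intermediate landings.
Horizontal run for 1608 mm of rise at 1:15 is 1608 × 15 = 24120 mm.
2 intermediate landings contribute 2 × 1800 = 3600 mm.
Top and bottom landings: 2 × 1525 = 3050 mm.
Total = 24120 + 3600 + 3050 = 30770 mm.

30770 mm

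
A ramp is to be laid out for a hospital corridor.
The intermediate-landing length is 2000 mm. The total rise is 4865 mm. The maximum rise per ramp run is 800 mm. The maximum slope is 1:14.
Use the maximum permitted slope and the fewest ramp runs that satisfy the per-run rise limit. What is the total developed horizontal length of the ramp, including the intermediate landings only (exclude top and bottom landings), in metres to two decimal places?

80.11 m

⌈4865/800⌉ = 7 ramp runs. That means 6 intermediate landings.
Horizontal run for 4865 mm of rise at 1:14 is 4865 × 14 = 68110 mm.
Intermediate landings: 6 × 2000 = 12000 mm.
Developed length = 68110 + 12000 = 80110 mm.
= 80.11 m.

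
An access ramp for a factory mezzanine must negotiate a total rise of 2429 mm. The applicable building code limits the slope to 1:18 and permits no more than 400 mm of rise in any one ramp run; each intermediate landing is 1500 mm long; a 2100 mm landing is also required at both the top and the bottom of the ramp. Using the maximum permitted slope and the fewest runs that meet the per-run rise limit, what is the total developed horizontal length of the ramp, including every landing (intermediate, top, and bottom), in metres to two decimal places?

2429 / 400 = 6.07, so 7 ramp runs are needed. That means 6 intermediate landings.
Horizontal run for 2429 mm of rise at 1:18 is 2429 × 18 = 43722 mm.
6 intermediate landings contribute 6 × 1500 = 9000 mm.
Top and bottom landings: 2 × 2100 = 4200 mm.
Total = 43722 + 9000 + 4200 = 56922 mm.
= 56.92 m.

56.92 m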